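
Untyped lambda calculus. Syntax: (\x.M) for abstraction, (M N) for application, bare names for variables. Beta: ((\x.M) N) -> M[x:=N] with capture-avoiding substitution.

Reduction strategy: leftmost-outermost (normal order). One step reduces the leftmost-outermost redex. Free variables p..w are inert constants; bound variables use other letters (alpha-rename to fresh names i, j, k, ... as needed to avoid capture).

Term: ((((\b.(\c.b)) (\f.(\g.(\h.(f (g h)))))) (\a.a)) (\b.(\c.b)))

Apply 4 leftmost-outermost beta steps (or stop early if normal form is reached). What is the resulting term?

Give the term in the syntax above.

Step 0: ((((\b.(\c.b)) (\f.(\g.(\h.(f (g h)))))) (\a.a)) (\b.(\c.b)))
Step 1: (((\c.(\f.(\g.(\h.(f (g h)))))) (\a.a)) (\b.(\c.b)))
Step 2: ((\f.(\g.(\h.(f (g h))))) (\b.(\c.b)))
Step 3: (\g.(\h.((\b.(\c.b)) (g h))))
Step 4: (\g.(\h.(\c.(g h))))

Answer: (\g.(\h.(\c.(g h))))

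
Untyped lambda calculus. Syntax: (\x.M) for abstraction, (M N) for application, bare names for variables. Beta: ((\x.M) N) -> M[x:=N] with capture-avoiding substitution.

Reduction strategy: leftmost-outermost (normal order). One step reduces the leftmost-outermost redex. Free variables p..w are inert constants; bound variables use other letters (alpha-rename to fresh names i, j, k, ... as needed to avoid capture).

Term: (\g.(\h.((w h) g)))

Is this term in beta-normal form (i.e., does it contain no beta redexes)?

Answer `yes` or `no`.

Term: (\g.(\h.((w h) g)))
No beta redexes found.

Answer: yes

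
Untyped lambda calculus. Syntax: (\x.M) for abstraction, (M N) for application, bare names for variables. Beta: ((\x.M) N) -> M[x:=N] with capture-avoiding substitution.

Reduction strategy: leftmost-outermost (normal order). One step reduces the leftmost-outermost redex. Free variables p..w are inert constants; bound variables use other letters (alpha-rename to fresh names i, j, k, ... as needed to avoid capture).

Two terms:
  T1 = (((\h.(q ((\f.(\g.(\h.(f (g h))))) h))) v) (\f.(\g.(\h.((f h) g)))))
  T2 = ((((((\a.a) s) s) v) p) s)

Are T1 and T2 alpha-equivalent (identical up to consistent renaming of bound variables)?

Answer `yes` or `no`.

Term 1: (((\h.(q ((\f.(\g.(\h.(f (g h))))) h))) v) (\f.(\g.(\h.((f h) g)))))
Term 2: ((((((\a.a) s) s) v) p) s)
Alpha-equivalence: compare structure up to binder renaming.
Result: False

Answer: no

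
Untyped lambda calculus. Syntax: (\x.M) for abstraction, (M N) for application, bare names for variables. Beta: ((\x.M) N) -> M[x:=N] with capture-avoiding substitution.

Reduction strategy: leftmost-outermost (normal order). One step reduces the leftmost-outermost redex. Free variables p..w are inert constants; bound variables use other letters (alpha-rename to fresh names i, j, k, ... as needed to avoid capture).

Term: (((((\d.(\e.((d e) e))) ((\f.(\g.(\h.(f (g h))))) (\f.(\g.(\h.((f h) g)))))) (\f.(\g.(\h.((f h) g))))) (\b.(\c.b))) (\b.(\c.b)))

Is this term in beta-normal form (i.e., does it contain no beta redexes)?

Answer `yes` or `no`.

Term: (((((\d.(\e.((d e) e))) ((\f.(\g.(\h.(f (g h))))) (\f.(\g.(\h.((f h) g)))))) (\f.(\g.(\h.((f h) g))))) (\b.(\c.b))) (\b.(\c.b)))
Found 2 beta redex(es).

Answer: no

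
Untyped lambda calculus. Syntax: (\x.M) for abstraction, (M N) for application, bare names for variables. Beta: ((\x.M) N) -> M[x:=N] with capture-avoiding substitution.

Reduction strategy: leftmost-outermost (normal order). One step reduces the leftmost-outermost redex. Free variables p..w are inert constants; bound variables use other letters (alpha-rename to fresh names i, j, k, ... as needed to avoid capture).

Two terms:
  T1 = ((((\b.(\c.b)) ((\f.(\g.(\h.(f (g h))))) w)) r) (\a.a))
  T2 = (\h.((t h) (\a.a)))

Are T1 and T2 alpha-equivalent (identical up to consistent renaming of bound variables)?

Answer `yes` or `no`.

Answer: no

Derivation:
Term 1: ((((\b.(\c.b)) ((\f.(\g.(\h.(f (g h))))) w)) r) (\a.a))
Term 2: (\h.((t h) (\a.a)))
Alpha-equivalence: compare structure up to binder renaming.
Result: False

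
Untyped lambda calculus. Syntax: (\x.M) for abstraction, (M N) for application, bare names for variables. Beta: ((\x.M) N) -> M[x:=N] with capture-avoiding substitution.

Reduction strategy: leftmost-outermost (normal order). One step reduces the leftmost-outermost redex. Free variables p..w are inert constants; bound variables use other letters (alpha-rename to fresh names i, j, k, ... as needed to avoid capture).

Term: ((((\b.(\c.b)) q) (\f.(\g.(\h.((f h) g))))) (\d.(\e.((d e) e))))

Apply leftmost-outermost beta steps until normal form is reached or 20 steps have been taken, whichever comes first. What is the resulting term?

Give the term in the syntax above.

Step 0: ((((\b.(\c.b)) q) (\f.(\g.(\h.((f h) g))))) (\d.(\e.((d e) e))))
Step 1: (((\c.q) (\f.(\g.(\h.((f h) g))))) (\d.(\e.((d e) e))))
Step 2: (q (\d.(\e.((d e) e))))

Answer: (q (\d.(\e.((d e) e))))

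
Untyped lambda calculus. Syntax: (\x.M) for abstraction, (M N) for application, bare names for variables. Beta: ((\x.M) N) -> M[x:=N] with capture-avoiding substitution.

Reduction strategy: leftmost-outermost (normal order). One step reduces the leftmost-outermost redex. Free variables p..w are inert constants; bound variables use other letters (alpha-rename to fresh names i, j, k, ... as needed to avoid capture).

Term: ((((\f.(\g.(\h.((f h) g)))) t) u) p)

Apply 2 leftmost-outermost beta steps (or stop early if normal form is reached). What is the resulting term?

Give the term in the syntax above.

Step 0: ((((\f.(\g.(\h.((f h) g)))) t) u) p)
Step 1: (((\g.(\h.((t h) g))) u) p)
Step 2: ((\h.((t h) u)) p)

Answer: ((\h.((t h) u)) p)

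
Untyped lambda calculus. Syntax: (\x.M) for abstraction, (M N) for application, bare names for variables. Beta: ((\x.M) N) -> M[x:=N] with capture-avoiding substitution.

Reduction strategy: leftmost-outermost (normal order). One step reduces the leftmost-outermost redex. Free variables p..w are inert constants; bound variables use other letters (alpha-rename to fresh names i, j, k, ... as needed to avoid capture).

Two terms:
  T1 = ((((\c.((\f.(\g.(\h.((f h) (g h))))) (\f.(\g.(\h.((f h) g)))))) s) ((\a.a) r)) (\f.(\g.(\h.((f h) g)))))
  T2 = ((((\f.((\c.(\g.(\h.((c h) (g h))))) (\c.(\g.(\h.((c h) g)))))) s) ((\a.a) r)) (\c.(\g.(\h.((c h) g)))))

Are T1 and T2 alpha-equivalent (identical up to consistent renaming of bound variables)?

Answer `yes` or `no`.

Answer: yes

Derivation:
Term 1: ((((\c.((\f.(\g.(\h.((f h) (g h))))) (\f.(\g.(\h.((f h) g)))))) s) ((\a.a) r)) (\f.(\g.(\h.((f h) g)))))
Term 2: ((((\f.((\c.(\g.(\h.((c h) (g h))))) (\c.(\g.(\h.((c h) g)))))) s) ((\a.a) r)) (\c.(\g.(\h.((c h) g)))))
Alpha-equivalence: compare structure up to binder renaming.
Result: True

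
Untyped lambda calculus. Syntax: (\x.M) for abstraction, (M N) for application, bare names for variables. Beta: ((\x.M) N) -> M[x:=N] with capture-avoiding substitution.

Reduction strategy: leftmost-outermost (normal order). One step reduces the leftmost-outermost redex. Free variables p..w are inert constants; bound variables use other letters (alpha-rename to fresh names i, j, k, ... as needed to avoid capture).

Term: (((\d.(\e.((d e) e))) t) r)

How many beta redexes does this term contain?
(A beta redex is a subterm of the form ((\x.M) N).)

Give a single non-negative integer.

Answer: 1

Derivation:
Term: (((\d.(\e.((d e) e))) t) r)
  Redex: ((\d.(\e.((d e) e))) t)
Total redexes: 1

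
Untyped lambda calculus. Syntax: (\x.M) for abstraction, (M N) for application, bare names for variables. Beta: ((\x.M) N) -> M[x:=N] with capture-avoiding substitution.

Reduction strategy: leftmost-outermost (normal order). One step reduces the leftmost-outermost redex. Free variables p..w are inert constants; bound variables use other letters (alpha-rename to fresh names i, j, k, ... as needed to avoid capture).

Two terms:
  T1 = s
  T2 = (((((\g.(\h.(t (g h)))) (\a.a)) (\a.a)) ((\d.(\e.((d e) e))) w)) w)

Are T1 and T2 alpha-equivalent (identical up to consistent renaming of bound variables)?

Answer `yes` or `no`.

Term 1: s
Term 2: (((((\g.(\h.(t (g h)))) (\a.a)) (\a.a)) ((\d.(\e.((d e) e))) w)) w)
Alpha-equivalence: compare structure up to binder renaming.
Result: False

Answer: no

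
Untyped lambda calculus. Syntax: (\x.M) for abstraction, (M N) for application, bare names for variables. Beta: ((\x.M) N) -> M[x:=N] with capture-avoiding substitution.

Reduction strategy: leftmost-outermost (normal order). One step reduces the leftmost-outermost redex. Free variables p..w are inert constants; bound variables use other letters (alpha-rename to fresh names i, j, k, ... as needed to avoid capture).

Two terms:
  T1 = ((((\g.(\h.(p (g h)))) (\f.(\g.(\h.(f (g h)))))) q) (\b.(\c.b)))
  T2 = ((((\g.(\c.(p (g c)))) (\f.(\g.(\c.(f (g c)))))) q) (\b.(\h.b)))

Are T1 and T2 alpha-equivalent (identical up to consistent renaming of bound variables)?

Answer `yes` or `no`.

Term 1: ((((\g.(\h.(p (g h)))) (\f.(\g.(\h.(f (g h)))))) q) (\b.(\c.b)))
Term 2: ((((\g.(\c.(p (g c)))) (\f.(\g.(\c.(f (g c)))))) q) (\b.(\h.b)))
Alpha-equivalence: compare structure up to binder renaming.
Result: True

Answer: yes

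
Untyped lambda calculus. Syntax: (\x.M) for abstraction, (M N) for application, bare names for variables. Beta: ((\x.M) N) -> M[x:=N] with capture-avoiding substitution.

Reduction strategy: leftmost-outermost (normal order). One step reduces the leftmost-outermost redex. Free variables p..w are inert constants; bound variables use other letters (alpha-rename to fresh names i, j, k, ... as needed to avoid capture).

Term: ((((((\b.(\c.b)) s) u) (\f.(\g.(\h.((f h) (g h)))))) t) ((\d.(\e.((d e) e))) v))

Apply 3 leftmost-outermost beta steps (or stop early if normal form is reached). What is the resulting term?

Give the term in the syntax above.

Answer: (((s (\f.(\g.(\h.((f h) (g h)))))) t) (\e.((v e) e)))

Derivation:
Step 0: ((((((\b.(\c.b)) s) u) (\f.(\g.(\h.((f h) (g h)))))) t) ((\d.(\e.((d e) e))) v))
Step 1: (((((\c.s) u) (\f.(\g.(\h.((f h) (g h)))))) t) ((\d.(\e.((d e) e))) v))
Step 2: (((s (\f.(\g.(\h.((f h) (g h)))))) t) ((\d.(\e.((d e) e))) v))
Step 3: (((s (\f.(\g.(\h.((f h) (g h)))))) t) (\e.((v e) e)))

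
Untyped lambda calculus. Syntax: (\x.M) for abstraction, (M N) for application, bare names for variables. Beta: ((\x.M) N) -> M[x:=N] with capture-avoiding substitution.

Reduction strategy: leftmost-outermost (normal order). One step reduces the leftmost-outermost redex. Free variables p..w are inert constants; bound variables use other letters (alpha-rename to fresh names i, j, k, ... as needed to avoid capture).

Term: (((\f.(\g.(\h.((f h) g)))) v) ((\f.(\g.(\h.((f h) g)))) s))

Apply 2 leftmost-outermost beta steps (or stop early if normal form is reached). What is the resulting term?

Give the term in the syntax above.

Answer: (\h.((v h) ((\f.(\g.(\h.((f h) g)))) s)))

Derivation:
Step 0: (((\f.(\g.(\h.((f h) g)))) v) ((\f.(\g.(\h.((f h) g)))) s))
Step 1: ((\g.(\h.((v h) g))) ((\f.(\g.(\h.((f h) g)))) s))
Step 2: (\h.((v h) ((\f.(\g.(\h.((f h) g)))) s)))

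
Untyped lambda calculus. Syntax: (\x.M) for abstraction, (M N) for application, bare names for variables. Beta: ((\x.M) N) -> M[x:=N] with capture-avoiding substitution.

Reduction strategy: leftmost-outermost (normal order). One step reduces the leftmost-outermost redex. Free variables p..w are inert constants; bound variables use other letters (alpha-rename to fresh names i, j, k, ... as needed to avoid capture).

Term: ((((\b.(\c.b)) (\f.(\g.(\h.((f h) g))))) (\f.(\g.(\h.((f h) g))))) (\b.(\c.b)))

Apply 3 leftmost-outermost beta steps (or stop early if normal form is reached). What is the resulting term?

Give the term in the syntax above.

Step 0: ((((\b.(\c.b)) (\f.(\g.(\h.((f h) g))))) (\f.(\g.(\h.((f h) g))))) (\b.(\c.b)))
Step 1: (((\c.(\f.(\g.(\h.((f h) g))))) (\f.(\g.(\h.((f h) g))))) (\b.(\c.b)))
Step 2: ((\f.(\g.(\h.((f h) g)))) (\b.(\c.b)))
Step 3: (\g.(\h.(((\b.(\c.b)) h) g)))

Answer: (\g.(\h.(((\b.(\c.b)) h) g)))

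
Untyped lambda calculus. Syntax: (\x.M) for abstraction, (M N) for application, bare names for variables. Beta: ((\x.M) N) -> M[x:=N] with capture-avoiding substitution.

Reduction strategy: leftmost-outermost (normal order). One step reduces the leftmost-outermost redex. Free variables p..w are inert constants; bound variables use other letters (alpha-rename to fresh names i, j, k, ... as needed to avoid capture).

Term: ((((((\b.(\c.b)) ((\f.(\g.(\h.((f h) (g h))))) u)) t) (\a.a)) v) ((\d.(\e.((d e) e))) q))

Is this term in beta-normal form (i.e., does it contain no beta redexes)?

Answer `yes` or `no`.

Term: ((((((\b.(\c.b)) ((\f.(\g.(\h.((f h) (g h))))) u)) t) (\a.a)) v) ((\d.(\e.((d e) e))) q))
Found 3 beta redex(es).

Answer: no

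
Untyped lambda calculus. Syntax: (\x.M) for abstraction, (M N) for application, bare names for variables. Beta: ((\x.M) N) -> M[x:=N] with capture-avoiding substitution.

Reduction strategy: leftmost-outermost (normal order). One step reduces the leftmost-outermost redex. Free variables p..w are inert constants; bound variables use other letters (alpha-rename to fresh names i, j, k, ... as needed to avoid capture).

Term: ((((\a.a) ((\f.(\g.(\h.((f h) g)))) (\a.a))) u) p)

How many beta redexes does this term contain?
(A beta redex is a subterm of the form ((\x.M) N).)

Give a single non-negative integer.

Term: ((((\a.a) ((\f.(\g.(\h.((f h) g)))) (\a.a))) u) p)
  Redex: ((\a.a) ((\f.(\g.(\h.((f h) g)))) (\a.a)))
  Redex: ((\f.(\g.(\h.((f h) g)))) (\a.a))
Total redexes: 2

Answer: 2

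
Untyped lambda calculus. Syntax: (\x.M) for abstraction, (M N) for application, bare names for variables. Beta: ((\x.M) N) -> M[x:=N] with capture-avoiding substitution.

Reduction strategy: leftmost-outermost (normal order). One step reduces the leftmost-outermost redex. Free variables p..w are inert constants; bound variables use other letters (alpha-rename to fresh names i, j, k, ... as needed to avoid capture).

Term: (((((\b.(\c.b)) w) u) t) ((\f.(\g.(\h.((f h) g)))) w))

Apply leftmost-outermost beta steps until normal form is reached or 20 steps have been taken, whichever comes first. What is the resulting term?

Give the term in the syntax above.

Answer: ((w t) (\g.(\h.((w h) g))))

Derivation:
Step 0: (((((\b.(\c.b)) w) u) t) ((\f.(\g.(\h.((f h) g)))) w))
Step 1: ((((\c.w) u) t) ((\f.(\g.(\h.((f h) g)))) w))
Step 2: ((w t) ((\f.(\g.(\h.((f h) g)))) w))
Step 3: ((w t) (\g.(\h.((w h) g))))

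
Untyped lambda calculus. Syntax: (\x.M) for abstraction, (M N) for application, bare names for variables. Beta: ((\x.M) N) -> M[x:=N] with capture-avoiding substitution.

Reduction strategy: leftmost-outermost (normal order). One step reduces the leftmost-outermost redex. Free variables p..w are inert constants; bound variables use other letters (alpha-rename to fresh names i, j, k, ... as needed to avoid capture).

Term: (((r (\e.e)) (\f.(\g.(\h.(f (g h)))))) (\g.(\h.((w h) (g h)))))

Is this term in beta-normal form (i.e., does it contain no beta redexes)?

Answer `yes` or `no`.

Answer: yes

Derivation:
Term: (((r (\e.e)) (\f.(\g.(\h.(f (g h)))))) (\g.(\h.((w h) (g h)))))
No beta redexes found.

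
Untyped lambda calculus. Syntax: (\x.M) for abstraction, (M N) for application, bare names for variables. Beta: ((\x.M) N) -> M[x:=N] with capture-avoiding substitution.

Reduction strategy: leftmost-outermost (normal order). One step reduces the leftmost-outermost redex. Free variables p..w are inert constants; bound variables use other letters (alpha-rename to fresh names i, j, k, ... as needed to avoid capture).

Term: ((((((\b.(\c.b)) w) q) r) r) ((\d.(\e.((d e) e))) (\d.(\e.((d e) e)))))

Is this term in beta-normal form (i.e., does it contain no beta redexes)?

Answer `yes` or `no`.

Term: ((((((\b.(\c.b)) w) q) r) r) ((\d.(\e.((d e) e))) (\d.(\e.((d e) e)))))
Found 2 beta redex(es).

Answer: no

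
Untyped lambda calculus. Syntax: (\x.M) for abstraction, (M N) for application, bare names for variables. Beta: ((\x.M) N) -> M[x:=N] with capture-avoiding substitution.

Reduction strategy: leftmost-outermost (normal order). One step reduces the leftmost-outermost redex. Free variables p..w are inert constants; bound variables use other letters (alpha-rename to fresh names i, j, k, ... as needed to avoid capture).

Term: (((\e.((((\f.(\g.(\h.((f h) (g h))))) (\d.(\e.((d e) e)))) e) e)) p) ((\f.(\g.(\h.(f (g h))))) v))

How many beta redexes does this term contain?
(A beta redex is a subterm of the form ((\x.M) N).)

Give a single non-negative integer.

Term: (((\e.((((\f.(\g.(\h.((f h) (g h))))) (\d.(\e.((d e) e)))) e) e)) p) ((\f.(\g.(\h.(f (g h))))) v))
  Redex: ((\e.((((\f.(\g.(\h.((f h) (g h))))) (\d.(\e.((d e) e)))) e) e)) p)
  Redex: ((\f.(\g.(\h.((f h) (g h))))) (\d.(\e.((d e) e))))
  Redex: ((\f.(\g.(\h.(f (g h))))) v)
Total redexes: 3

Answer: 3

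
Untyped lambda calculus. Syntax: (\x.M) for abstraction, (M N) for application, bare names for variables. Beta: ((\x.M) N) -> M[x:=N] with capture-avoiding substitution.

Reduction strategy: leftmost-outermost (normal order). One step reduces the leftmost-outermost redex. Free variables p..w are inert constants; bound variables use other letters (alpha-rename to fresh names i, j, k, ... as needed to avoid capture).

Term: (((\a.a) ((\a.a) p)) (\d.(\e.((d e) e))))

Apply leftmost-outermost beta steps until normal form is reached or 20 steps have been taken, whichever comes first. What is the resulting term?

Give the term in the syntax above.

Answer: (p (\d.(\e.((d e) e))))

Derivation:
Step 0: (((\a.a) ((\a.a) p)) (\d.(\e.((d e) e))))
Step 1: (((\a.a) p) (\d.(\e.((d e) e))))
Step 2: (p (\d.(\e.((d e) e))))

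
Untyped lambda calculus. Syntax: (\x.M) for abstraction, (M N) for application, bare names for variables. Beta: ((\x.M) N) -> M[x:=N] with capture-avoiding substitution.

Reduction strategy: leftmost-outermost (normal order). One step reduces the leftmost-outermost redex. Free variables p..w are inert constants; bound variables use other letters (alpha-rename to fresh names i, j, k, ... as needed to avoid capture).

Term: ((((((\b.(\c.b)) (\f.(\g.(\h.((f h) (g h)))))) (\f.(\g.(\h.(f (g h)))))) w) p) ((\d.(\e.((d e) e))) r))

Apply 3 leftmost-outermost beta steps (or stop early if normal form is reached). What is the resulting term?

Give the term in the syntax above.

Step 0: ((((((\b.(\c.b)) (\f.(\g.(\h.((f h) (g h)))))) (\f.(\g.(\h.(f (g h)))))) w) p) ((\d.(\e.((d e) e))) r))
Step 1: (((((\c.(\f.(\g.(\h.((f h) (g h)))))) (\f.(\g.(\h.(f (g h)))))) w) p) ((\d.(\e.((d e) e))) r))
Step 2: ((((\f.(\g.(\h.((f h) (g h))))) w) p) ((\d.(\e.((d e) e))) r))
Step 3: (((\g.(\h.((w h) (g h)))) p) ((\d.(\e.((d e) e))) r))

Answer: (((\g.(\h.((w h) (g h)))) p) ((\d.(\e.((d e) e))) r))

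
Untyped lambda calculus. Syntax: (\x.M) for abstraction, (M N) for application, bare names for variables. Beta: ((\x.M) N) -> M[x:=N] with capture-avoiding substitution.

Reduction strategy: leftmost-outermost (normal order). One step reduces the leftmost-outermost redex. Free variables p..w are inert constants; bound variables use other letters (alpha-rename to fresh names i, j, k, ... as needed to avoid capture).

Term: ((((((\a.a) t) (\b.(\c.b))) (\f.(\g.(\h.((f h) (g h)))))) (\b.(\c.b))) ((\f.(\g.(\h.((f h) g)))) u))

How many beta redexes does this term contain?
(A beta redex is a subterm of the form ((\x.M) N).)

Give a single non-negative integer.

Term: ((((((\a.a) t) (\b.(\c.b))) (\f.(\g.(\h.((f h) (g h)))))) (\b.(\c.b))) ((\f.(\g.(\h.((f h) g)))) u))
  Redex: ((\a.a) t)
  Redex: ((\f.(\g.(\h.((f h) g)))) u)
Total redexes: 2

Answer: 2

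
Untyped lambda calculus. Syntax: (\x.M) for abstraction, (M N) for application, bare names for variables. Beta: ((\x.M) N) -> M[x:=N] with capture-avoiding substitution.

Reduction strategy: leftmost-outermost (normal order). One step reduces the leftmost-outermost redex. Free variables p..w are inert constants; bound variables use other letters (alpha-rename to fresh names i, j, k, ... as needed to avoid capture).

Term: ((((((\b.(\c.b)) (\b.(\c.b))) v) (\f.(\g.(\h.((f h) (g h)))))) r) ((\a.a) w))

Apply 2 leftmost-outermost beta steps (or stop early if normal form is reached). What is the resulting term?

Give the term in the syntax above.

Step 0: ((((((\b.(\c.b)) (\b.(\c.b))) v) (\f.(\g.(\h.((f h) (g h)))))) r) ((\a.a) w))
Step 1: (((((\c.(\b.(\c.b))) v) (\f.(\g.(\h.((f h) (g h)))))) r) ((\a.a) w))
Step 2: ((((\b.(\c.b)) (\f.(\g.(\h.((f h) (g h)))))) r) ((\a.a) w))

Answer: ((((\b.(\c.b)) (\f.(\g.(\h.((f h) (g h)))))) r) ((\a.a) w))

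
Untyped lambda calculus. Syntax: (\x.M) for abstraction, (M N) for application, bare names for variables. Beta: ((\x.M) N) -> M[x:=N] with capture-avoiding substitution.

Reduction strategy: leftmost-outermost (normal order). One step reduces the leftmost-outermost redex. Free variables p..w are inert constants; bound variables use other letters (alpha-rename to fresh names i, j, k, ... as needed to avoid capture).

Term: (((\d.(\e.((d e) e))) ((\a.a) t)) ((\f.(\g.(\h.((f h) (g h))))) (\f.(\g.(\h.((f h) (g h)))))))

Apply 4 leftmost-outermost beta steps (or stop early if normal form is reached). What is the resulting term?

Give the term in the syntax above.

Step 0: (((\d.(\e.((d e) e))) ((\a.a) t)) ((\f.(\g.(\h.((f h) (g h))))) (\f.(\g.(\h.((f h) (g h)))))))
Step 1: ((\e.((((\a.a) t) e) e)) ((\f.(\g.(\h.((f h) (g h))))) (\f.(\g.(\h.((f h) (g h)))))))
Step 2: ((((\a.a) t) ((\f.(\g.(\h.((f h) (g h))))) (\f.(\g.(\h.((f h) (g h))))))) ((\f.(\g.(\h.((f h) (g h))))) (\f.(\g.(\h.((f h) (g h)))))))
Step 3: ((t ((\f.(\g.(\h.((f h) (g h))))) (\f.(\g.(\h.((f h) (g h))))))) ((\f.(\g.(\h.((f h) (g h))))) (\f.(\g.(\h.((f h) (g h)))))))
Step 4: ((t (\g.(\h.(((\f.(\g.(\h.((f h) (g h))))) h) (g h))))) ((\f.(\g.(\h.((f h) (g h))))) (\f.(\g.(\h.((f h) (g h)))))))

Answer: ((t (\g.(\h.(((\f.(\g.(\h.((f h) (g h))))) h) (g h))))) ((\f.(\g.(\h.((f h) (g h))))) (\f.(\g.(\h.((f h) (g h)))))))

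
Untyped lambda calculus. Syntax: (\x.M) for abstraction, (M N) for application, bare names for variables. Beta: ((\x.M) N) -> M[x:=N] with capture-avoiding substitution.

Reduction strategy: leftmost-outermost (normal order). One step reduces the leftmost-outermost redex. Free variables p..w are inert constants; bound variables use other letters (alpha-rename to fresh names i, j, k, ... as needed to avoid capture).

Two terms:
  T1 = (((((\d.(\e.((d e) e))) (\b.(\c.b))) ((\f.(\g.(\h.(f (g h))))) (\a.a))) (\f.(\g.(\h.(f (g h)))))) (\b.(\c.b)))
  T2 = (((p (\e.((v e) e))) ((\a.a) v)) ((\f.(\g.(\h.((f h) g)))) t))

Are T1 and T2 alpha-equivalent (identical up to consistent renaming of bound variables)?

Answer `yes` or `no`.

Answer: no

Derivation:
Term 1: (((((\d.(\e.((d e) e))) (\b.(\c.b))) ((\f.(\g.(\h.(f (g h))))) (\a.a))) (\f.(\g.(\h.(f (g h)))))) (\b.(\c.b)))
Term 2: (((p (\e.((v e) e))) ((\a.a) v)) ((\f.(\g.(\h.((f h) g)))) t))
Alpha-equivalence: compare structure up to binder renaming.
Result: False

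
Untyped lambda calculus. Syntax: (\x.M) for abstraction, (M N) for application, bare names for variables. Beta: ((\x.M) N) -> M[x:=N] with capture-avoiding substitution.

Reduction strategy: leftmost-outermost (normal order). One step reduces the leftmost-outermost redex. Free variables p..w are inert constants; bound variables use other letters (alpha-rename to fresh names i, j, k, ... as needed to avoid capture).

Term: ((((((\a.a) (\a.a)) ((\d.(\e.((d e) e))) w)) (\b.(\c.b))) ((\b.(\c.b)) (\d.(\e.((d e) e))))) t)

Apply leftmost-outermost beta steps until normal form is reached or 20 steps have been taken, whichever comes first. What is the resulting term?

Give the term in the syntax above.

Step 0: ((((((\a.a) (\a.a)) ((\d.(\e.((d e) e))) w)) (\b.(\c.b))) ((\b.(\c.b)) (\d.(\e.((d e) e))))) t)
Step 1: (((((\a.a) ((\d.(\e.((d e) e))) w)) (\b.(\c.b))) ((\b.(\c.b)) (\d.(\e.((d e) e))))) t)
Step 2: (((((\d.(\e.((d e) e))) w) (\b.(\c.b))) ((\b.(\c.b)) (\d.(\e.((d e) e))))) t)
Step 3: ((((\e.((w e) e)) (\b.(\c.b))) ((\b.(\c.b)) (\d.(\e.((d e) e))))) t)
Step 4: ((((w (\b.(\c.b))) (\b.(\c.b))) ((\b.(\c.b)) (\d.(\e.((d e) e))))) t)
Step 5: ((((w (\b.(\c.b))) (\b.(\c.b))) (\c.(\d.(\e.((d e) e))))) t)

Answer: ((((w (\b.(\c.b))) (\b.(\c.b))) (\c.(\d.(\e.((d e) e))))) t)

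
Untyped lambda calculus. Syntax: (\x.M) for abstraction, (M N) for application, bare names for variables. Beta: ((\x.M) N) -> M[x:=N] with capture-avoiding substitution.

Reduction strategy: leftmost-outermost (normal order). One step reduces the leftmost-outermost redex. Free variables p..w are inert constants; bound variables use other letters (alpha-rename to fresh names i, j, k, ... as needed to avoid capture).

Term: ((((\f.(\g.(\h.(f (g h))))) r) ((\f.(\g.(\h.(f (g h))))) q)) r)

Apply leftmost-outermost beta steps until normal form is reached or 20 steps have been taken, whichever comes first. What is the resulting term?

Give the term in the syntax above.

Answer: (r (\h.(q (r h))))

Derivation:
Step 0: ((((\f.(\g.(\h.(f (g h))))) r) ((\f.(\g.(\h.(f (g h))))) q)) r)
Step 1: (((\g.(\h.(r (g h)))) ((\f.(\g.(\h.(f (g h))))) q)) r)
Step 2: ((\h.(r (((\f.(\g.(\h.(f (g h))))) q) h))) r)
Step 3: (r (((\f.(\g.(\h.(f (g h))))) q) r))
Step 4: (r ((\g.(\h.(q (g h)))) r))
Step 5: (r (\h.(q (r h))))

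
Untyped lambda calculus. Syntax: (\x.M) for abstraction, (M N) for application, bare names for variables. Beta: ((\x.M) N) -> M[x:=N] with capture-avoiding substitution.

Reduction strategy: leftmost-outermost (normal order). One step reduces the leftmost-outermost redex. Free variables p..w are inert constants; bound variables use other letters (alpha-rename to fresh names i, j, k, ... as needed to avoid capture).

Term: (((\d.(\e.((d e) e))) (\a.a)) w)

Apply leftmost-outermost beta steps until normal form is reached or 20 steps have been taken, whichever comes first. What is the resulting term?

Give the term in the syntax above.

Answer: (w w)

Derivation:
Step 0: (((\d.(\e.((d e) e))) (\a.a)) w)
Step 1: ((\e.(((\a.a) e) e)) w)
Step 2: (((\a.a) w) w)
Step 3: (w w)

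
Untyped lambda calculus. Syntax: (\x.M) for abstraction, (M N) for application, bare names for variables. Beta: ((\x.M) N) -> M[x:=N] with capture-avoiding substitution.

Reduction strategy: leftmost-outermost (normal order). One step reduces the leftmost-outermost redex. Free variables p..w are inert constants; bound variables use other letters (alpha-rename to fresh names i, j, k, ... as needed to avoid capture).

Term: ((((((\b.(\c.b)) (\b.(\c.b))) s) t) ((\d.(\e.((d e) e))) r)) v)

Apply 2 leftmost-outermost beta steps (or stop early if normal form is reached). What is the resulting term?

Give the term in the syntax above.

Answer: ((((\b.(\c.b)) t) ((\d.(\e.((d e) e))) r)) v)

Derivation:
Step 0: ((((((\b.(\c.b)) (\b.(\c.b))) s) t) ((\d.(\e.((d e) e))) r)) v)
Step 1: (((((\c.(\b.(\c.b))) s) t) ((\d.(\e.((d e) e))) r)) v)
Step 2: ((((\b.(\c.b)) t) ((\d.(\e.((d e) e))) r)) v)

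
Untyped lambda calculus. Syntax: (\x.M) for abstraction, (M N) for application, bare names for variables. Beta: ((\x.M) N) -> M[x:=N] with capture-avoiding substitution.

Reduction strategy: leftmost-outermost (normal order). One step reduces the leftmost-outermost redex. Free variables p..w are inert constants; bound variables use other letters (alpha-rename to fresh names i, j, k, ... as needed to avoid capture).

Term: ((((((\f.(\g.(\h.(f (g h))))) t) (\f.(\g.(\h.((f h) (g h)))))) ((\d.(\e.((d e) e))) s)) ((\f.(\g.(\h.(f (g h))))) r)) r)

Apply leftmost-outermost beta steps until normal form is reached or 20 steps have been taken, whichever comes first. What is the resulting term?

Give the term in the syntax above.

Answer: (((t (\g.(\h.(((s h) h) (g h))))) (\g.(\h.(r (g h))))) r)

Derivation:
Step 0: ((((((\f.(\g.(\h.(f (g h))))) t) (\f.(\g.(\h.((f h) (g h)))))) ((\d.(\e.((d e) e))) s)) ((\f.(\g.(\h.(f (g h))))) r)) r)
Step 1: (((((\g.(\h.(t (g h)))) (\f.(\g.(\h.((f h) (g h)))))) ((\d.(\e.((d e) e))) s)) ((\f.(\g.(\h.(f (g h))))) r)) r)
Step 2: ((((\h.(t ((\f.(\g.(\h.((f h) (g h))))) h))) ((\d.(\e.((d e) e))) s)) ((\f.(\g.(\h.(f (g h))))) r)) r)
Step 3: (((t ((\f.(\g.(\h.((f h) (g h))))) ((\d.(\e.((d e) e))) s))) ((\f.(\g.(\h.(f (g h))))) r)) r)
Step 4: (((t (\g.(\h.((((\d.(\e.((d e) e))) s) h) (g h))))) ((\f.(\g.(\h.(f (g h))))) r)) r)
Step 5: (((t (\g.(\h.(((\e.((s e) e)) h) (g h))))) ((\f.(\g.(\h.(f (g h))))) r)) r)
Step 6: (((t (\g.(\h.(((s h) h) (g h))))) ((\f.(\g.(\h.(f (g h))))) r)) r)
Step 7: (((t (\g.(\h.(((s h) h) (g h))))) (\g.(\h.(r (g h))))) r)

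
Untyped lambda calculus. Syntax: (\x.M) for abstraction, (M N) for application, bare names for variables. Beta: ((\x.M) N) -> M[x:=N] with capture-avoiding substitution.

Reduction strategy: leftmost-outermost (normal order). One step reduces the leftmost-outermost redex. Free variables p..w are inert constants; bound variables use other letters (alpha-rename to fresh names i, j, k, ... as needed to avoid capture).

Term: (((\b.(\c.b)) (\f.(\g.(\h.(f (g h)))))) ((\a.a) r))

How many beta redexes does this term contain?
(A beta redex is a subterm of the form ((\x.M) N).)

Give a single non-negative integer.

Term: (((\b.(\c.b)) (\f.(\g.(\h.(f (g h)))))) ((\a.a) r))
  Redex: ((\b.(\c.b)) (\f.(\g.(\h.(f (g h))))))
  Redex: ((\a.a) r)
Total redexes: 2

Answer: 2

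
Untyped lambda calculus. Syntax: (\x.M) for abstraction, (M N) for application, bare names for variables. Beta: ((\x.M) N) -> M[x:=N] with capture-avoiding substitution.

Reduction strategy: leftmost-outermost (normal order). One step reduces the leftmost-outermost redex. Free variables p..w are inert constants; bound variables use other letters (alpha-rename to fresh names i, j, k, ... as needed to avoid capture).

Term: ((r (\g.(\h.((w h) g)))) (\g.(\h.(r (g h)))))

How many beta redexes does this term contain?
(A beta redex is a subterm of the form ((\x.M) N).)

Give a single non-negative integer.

Term: ((r (\g.(\h.((w h) g)))) (\g.(\h.(r (g h)))))
  (no redexes)
Total redexes: 0

Answer: 0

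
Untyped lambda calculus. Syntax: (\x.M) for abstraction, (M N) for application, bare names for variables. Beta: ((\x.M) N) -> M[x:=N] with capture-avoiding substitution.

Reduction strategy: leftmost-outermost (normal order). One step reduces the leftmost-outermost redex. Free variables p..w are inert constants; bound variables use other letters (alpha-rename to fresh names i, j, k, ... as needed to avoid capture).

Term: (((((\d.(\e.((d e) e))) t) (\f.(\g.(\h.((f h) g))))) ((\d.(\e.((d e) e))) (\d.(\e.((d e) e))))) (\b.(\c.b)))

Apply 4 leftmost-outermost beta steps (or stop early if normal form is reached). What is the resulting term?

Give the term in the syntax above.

Step 0: (((((\d.(\e.((d e) e))) t) (\f.(\g.(\h.((f h) g))))) ((\d.(\e.((d e) e))) (\d.(\e.((d e) e))))) (\b.(\c.b)))
Step 1: ((((\e.((t e) e)) (\f.(\g.(\h.((f h) g))))) ((\d.(\e.((d e) e))) (\d.(\e.((d e) e))))) (\b.(\c.b)))
Step 2: ((((t (\f.(\g.(\h.((f h) g))))) (\f.(\g.(\h.((f h) g))))) ((\d.(\e.((d e) e))) (\d.(\e.((d e) e))))) (\b.(\c.b)))
Step 3: ((((t (\f.(\g.(\h.((f h) g))))) (\f.(\g.(\h.((f h) g))))) (\e.(((\d.(\e.((d e) e))) e) e))) (\b.(\c.b)))
Step 4: ((((t (\f.(\g.(\h.((f h) g))))) (\f.(\g.(\h.((f h) g))))) (\e.((\i.((e i) i)) e))) (\b.(\c.b)))

Answer: ((((t (\f.(\g.(\h.((f h) g))))) (\f.(\g.(\h.((f h) g))))) (\e.((\i.((e i) i)) e))) (\b.(\c.b)))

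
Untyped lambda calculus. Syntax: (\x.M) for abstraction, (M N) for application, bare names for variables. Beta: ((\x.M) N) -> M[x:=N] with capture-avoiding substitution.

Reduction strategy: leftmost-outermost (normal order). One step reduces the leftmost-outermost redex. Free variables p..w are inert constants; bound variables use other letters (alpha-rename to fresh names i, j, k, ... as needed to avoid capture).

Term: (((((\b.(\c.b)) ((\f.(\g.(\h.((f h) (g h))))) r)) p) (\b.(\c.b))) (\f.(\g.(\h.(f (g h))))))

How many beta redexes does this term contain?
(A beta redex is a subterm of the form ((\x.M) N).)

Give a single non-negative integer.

Answer: 2

Derivation:
Term: (((((\b.(\c.b)) ((\f.(\g.(\h.((f h) (g h))))) r)) p) (\b.(\c.b))) (\f.(\g.(\h.(f (g h))))))
  Redex: ((\b.(\c.b)) ((\f.(\g.(\h.((f h) (g h))))) r))
  Redex: ((\f.(\g.(\h.((f h) (g h))))) r)
Total redexes: 2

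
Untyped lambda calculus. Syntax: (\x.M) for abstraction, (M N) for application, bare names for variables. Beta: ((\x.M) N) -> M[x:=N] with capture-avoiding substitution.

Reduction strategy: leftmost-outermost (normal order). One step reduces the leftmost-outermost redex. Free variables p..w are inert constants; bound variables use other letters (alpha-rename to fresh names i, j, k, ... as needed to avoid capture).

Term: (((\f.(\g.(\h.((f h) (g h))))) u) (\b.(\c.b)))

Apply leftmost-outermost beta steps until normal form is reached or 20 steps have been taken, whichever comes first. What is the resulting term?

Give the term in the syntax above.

Step 0: (((\f.(\g.(\h.((f h) (g h))))) u) (\b.(\c.b)))
Step 1: ((\g.(\h.((u h) (g h)))) (\b.(\c.b)))
Step 2: (\h.((u h) ((\b.(\c.b)) h)))
Step 3: (\h.((u h) (\c.h)))

Answer: (\h.((u h) (\c.h)))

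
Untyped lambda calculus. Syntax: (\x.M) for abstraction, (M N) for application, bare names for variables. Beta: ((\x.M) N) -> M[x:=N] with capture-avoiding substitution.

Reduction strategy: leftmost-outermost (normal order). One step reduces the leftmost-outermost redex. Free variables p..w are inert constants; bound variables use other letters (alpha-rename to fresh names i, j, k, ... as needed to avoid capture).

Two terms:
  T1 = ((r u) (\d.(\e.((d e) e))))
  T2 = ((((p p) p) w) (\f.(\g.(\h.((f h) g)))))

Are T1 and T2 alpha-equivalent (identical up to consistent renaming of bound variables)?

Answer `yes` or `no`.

Answer: no

Derivation:
Term 1: ((r u) (\d.(\e.((d e) e))))
Term 2: ((((p p) p) w) (\f.(\g.(\h.((f h) g)))))
Alpha-equivalence: compare structure up to binder renaming.
Result: False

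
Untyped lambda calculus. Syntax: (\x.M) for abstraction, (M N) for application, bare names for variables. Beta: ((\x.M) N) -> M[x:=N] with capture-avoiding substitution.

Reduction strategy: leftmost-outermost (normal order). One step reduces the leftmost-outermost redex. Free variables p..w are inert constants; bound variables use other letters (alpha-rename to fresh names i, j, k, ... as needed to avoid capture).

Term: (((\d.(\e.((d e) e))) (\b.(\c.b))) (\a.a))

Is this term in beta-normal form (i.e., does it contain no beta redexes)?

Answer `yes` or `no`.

Term: (((\d.(\e.((d e) e))) (\b.(\c.b))) (\a.a))
Found 1 beta redex(es).

Answer: no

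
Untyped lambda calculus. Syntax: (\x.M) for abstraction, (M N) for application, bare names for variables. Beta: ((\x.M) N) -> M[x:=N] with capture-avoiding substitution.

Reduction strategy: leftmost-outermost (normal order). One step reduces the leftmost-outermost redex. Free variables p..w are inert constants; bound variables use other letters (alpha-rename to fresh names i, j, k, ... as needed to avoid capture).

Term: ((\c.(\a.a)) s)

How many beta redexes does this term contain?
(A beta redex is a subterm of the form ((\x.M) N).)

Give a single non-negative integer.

Answer: 1

Derivation:
Term: ((\c.(\a.a)) s)
  Redex: ((\c.(\a.a)) s)
Total redexes: 1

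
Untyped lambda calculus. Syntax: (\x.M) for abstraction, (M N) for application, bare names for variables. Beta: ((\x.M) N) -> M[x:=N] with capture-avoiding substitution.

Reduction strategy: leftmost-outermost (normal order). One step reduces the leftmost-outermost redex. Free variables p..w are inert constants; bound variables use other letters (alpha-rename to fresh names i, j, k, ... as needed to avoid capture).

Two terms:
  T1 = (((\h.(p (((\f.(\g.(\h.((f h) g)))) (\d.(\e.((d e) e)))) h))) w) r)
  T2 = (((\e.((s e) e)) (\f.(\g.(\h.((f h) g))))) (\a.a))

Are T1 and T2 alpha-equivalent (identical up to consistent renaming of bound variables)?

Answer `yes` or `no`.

Term 1: (((\h.(p (((\f.(\g.(\h.((f h) g)))) (\d.(\e.((d e) e)))) h))) w) r)
Term 2: (((\e.((s e) e)) (\f.(\g.(\h.((f h) g))))) (\a.a))
Alpha-equivalence: compare structure up to binder renaming.
Result: False

Answer: no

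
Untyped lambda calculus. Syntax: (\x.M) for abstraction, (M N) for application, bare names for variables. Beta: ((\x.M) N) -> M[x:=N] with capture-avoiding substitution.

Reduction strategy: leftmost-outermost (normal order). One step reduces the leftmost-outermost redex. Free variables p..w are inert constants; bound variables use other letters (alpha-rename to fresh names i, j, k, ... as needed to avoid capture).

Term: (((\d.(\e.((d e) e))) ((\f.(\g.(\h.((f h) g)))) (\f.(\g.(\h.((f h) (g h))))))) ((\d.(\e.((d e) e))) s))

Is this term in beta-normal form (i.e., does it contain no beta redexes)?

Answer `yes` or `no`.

Answer: no

Derivation:
Term: (((\d.(\e.((d e) e))) ((\f.(\g.(\h.((f h) g)))) (\f.(\g.(\h.((f h) (g h))))))) ((\d.(\e.((d e) e))) s))
Found 3 beta redex(es).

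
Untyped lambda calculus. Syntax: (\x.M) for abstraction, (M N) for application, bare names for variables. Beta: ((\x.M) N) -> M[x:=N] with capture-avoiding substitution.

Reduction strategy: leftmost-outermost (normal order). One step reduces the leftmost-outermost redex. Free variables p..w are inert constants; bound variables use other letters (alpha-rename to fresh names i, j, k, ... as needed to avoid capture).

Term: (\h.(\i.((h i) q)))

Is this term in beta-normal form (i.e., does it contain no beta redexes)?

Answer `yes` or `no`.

Term: (\h.(\i.((h i) q)))
No beta redexes found.

Answer: yes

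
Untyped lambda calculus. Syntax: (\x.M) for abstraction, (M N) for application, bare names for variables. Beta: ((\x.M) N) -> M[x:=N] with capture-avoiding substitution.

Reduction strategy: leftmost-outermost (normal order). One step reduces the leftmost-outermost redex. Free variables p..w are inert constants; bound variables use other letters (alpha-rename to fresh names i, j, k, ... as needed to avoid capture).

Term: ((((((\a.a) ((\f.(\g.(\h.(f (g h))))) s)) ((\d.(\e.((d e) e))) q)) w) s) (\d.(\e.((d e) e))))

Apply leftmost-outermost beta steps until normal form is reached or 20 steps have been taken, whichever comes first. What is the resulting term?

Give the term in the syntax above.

Step 0: ((((((\a.a) ((\f.(\g.(\h.(f (g h))))) s)) ((\d.(\e.((d e) e))) q)) w) s) (\d.(\e.((d e) e))))
Step 1: ((((((\f.(\g.(\h.(f (g h))))) s) ((\d.(\e.((d e) e))) q)) w) s) (\d.(\e.((d e) e))))
Step 2: (((((\g.(\h.(s (g h)))) ((\d.(\e.((d e) e))) q)) w) s) (\d.(\e.((d e) e))))
Step 3: ((((\h.(s (((\d.(\e.((d e) e))) q) h))) w) s) (\d.(\e.((d e) e))))
Step 4: (((s (((\d.(\e.((d e) e))) q) w)) s) (\d.(\e.((d e) e))))
Step 5: (((s ((\e.((q e) e)) w)) s) (\d.(\e.((d e) e))))
Step 6: (((s ((q w) w)) s) (\d.(\e.((d e) e))))

Answer: (((s ((q w) w)) s) (\d.(\e.((d e) e))))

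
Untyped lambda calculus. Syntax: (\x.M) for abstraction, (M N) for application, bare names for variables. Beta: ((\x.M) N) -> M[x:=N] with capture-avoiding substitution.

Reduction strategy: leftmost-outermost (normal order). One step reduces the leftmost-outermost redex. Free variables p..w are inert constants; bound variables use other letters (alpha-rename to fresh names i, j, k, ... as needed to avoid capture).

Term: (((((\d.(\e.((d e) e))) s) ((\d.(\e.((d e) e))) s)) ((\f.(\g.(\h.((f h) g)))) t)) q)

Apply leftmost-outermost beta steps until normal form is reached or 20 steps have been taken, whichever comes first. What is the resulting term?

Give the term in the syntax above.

Step 0: (((((\d.(\e.((d e) e))) s) ((\d.(\e.((d e) e))) s)) ((\f.(\g.(\h.((f h) g)))) t)) q)
Step 1: ((((\e.((s e) e)) ((\d.(\e.((d e) e))) s)) ((\f.(\g.(\h.((f h) g)))) t)) q)
Step 2: ((((s ((\d.(\e.((d e) e))) s)) ((\d.(\e.((d e) e))) s)) ((\f.(\g.(\h.((f h) g)))) t)) q)
Step 3: ((((s (\e.((s e) e))) ((\d.(\e.((d e) e))) s)) ((\f.(\g.(\h.((f h) g)))) t)) q)
Step 4: ((((s (\e.((s e) e))) (\e.((s e) e))) ((\f.(\g.(\h.((f h) g)))) t)) q)
Step 5: ((((s (\e.((s e) e))) (\e.((s e) e))) (\g.(\h.((t h) g)))) q)

Answer: ((((s (\e.((s e) e))) (\e.((s e) e))) (\g.(\h.((t h) g)))) q)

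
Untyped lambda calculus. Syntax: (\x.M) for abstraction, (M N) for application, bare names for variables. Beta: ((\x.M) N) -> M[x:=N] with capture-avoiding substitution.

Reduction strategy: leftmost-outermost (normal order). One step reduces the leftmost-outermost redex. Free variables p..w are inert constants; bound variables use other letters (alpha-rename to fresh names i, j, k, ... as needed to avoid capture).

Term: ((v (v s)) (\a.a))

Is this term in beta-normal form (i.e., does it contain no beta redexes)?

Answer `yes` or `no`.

Term: ((v (v s)) (\a.a))
No beta redexes found.

Answer: yes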